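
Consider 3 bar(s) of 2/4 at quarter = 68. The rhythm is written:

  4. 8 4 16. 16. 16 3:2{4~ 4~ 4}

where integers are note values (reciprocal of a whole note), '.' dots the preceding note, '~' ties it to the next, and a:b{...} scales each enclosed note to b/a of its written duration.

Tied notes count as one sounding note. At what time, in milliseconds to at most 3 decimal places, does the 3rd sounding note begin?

1. 0.0ms @ 0 + 1323.529ms (3/2)
2. 1323.529ms @ 3/2 + 441.176ms (1/2)
3. 1764.706ms @ 2 + 882.353ms (1)
4. 2647.059ms @ 3 + 330.882ms (3/8)
5. 2977.941ms @ 27/8 + 330.882ms (3/8)
6. 3308.824ms @ 15/4 + 220.588ms (1/4)
7. 3529.412ms @ 4 + 1764.706ms (2)

note 3 onset = 2b = 1764.706ms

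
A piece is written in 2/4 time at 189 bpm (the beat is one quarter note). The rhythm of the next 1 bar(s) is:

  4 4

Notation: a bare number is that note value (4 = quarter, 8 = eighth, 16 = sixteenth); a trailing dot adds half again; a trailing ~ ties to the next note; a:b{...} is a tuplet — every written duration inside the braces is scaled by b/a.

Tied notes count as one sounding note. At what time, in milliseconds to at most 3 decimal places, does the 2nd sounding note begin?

1. 0.0ms @ 0 + 317.46ms (1)
2. 317.46ms @ 1 + 317.46ms (1)

note 2 onset = 1b = 317.46ms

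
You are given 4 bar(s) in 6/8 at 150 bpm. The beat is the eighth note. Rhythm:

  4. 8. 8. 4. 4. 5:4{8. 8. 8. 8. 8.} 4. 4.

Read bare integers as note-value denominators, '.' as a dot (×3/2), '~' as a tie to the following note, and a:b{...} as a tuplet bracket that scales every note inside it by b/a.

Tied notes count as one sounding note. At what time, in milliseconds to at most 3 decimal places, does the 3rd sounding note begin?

note 3 onset = 9/2b = 1800.0ms

1. 0.0ms @ 0 + 1200.0ms (3)
2. 1200.0ms @ 3 + 600.0ms (3/2)
3. 1800.0ms @ 9/2 + 600.0ms (3/2)
4. 2400.0ms @ 6 + 1200.0ms (3)
5. 3600.0ms @ 9 + 1200.0ms (3)
6. 4800.0ms @ 12 + 480.0ms (6/5)
7. 5280.0ms @ 66/5 + 480.0ms (6/5)
8. 5760.0ms @ 72/5 + 480.0ms (6/5)
9. 6240.0ms @ 78/5 + 480.0ms (6/5)
10. 6720.0ms @ 84/5 + 480.0ms (6/5)
11. 7200.0ms @ 18 + 1200.0ms (3)
12. 8400.0ms @ 21 + 1200.0ms (3)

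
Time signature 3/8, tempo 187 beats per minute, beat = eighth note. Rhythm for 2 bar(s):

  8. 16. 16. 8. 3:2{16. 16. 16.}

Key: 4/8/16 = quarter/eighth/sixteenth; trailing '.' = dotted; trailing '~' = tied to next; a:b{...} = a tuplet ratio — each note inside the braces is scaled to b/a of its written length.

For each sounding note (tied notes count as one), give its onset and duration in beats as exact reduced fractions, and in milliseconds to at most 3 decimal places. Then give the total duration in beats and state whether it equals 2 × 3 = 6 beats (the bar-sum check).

1) 0.0ms=0b +481.283ms=3/2b
2) 481.283ms=3/2b +240.642ms=3/4b
3) 721.925ms=9/4b +240.642ms=3/4b
4) 962.567ms=3b +481.283ms=3/2b
5) 1443.85ms=9/2b +160.428ms=1/2b
6) 1604.278ms=5b +160.428ms=1/2b
7) 1764.706ms=11/2b +160.428ms=1/2b
Σ=6b of 6 (187bpm 3/8) — PASS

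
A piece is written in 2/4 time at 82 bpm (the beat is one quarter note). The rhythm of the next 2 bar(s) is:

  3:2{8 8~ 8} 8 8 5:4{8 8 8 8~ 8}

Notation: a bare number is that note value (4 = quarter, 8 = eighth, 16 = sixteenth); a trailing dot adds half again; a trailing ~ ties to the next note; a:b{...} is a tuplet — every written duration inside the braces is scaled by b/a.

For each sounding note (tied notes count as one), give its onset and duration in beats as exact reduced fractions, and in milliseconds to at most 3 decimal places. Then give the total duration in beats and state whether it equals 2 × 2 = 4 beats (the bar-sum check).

1) 0.0ms=0b +243.902ms=1/3b
2) 243.902ms=1/3b +487.805ms=2/3b
3) 731.707ms=1b +365.854ms=1/2b
4) 1097.561ms=3/2b +365.854ms=1/2b
5) 1463.415ms=2b +292.683ms=2/5b
6) 1756.098ms=12/5b +292.683ms=2/5b
7) 2048.78ms=14/5b +292.683ms=2/5b
8) 2341.463ms=16/5b +585.366ms=4/5b
Σ=4b of 4 (82bpm 2/4) — PASS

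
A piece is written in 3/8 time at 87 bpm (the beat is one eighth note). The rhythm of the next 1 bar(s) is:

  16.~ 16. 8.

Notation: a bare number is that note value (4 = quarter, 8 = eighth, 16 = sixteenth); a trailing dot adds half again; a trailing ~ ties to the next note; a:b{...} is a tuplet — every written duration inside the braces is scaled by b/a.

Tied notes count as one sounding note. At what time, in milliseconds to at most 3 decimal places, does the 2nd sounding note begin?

note 2 onset = 3/2b = 1034.483ms

1. 0.0ms @ 0 + 1034.483ms (3/2)
2. 1034.483ms @ 3/2 + 1034.483ms (3/2)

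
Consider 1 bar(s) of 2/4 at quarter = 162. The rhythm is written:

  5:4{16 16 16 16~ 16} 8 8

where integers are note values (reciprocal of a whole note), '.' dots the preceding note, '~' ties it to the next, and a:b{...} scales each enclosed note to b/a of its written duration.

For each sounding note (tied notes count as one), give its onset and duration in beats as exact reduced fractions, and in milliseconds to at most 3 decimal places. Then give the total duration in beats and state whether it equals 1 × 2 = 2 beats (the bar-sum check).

1) 0.0ms=0b +74.074ms=1/5b
2) 74.074ms=1/5b +74.074ms=1/5b
3) 148.148ms=2/5b +74.074ms=1/5b
4) 222.222ms=3/5b +148.148ms=2/5b
5) 370.37ms=1b +185.185ms=1/2b
6) 555.556ms=3/2b +185.185ms=1/2b
Σ=2b of 2 (162bpm 2/4) — PASS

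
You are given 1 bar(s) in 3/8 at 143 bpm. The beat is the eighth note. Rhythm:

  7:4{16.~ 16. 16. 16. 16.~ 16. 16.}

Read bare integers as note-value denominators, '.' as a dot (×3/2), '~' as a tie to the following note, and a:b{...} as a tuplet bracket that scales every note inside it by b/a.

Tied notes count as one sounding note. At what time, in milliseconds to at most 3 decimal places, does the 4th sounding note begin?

note 4 onset = 12/7b = 719.281ms

1. 0.0ms @ 0 + 359.64ms (6/7)
2. 359.64ms @ 6/7 + 179.82ms (3/7)
3. 539.461ms @ 9/7 + 179.82ms (3/7)
4. 719.281ms @ 12/7 + 359.64ms (6/7)
5. 1078.921ms @ 18/7 + 179.82ms (3/7)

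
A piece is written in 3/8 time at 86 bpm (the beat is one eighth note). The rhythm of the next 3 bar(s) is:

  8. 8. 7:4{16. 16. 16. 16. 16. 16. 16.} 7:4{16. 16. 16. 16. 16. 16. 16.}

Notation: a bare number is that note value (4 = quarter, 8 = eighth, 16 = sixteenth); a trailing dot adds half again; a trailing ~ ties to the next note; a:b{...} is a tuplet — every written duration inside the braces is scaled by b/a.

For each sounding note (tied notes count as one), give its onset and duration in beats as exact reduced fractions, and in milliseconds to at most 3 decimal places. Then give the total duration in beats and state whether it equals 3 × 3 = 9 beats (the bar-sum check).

1) 0.0ms=0b +1046.512ms=3/2b
2) 1046.512ms=3/2b +1046.512ms=3/2b
3) 2093.023ms=3b +299.003ms=3/7b
4) 2392.027ms=24/7b +299.003ms=3/7b
5) 2691.03ms=27/7b +299.003ms=3/7b
6) 2990.033ms=30/7b +299.003ms=3/7b
7) 3289.037ms=33/7b +299.003ms=3/7b
8) 3588.04ms=36/7b +299.003ms=3/7b
9) 3887.043ms=39/7b +299.003ms=3/7b
10) 4186.047ms=6b +299.003ms=3/7b
11) 4485.05ms=45/7b +299.003ms=3/7b
12) 4784.053ms=48/7b +299.003ms=3/7b
13) 5083.056ms=51/7b +299.003ms=3/7b
14) 5382.06ms=54/7b +299.003ms=3/7b
15) 5681.063ms=57/7b +299.003ms=3/7b
16) 5980.066ms=60/7b +299.003ms=3/7b
Σ=9b of 9 (86bpm 3/8) — PASS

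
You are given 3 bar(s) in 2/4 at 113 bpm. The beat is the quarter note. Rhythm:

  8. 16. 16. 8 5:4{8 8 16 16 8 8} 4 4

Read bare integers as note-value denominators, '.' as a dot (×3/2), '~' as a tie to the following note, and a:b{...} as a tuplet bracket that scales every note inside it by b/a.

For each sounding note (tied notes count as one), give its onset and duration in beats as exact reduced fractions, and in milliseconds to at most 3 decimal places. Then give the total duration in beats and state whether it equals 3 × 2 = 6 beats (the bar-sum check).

1) 0.0ms=0b +398.23ms=3/4b
2) 398.23ms=3/4b +199.115ms=3/8b
3) 597.345ms=9/8b +199.115ms=3/8b
4) 796.46ms=3/2b +265.487ms=1/2b
5) 1061.947ms=2b +212.389ms=2/5b
6) 1274.336ms=12/5b +212.389ms=2/5b
7) 1486.726ms=14/5b +106.195ms=1/5b
8) 1592.92ms=3b +106.195ms=1/5b
9) 1699.115ms=16/5b +212.389ms=2/5b
10) 1911.504ms=18/5b +212.389ms=2/5b
11) 2123.894ms=4b +530.973ms=1b
12) 2654.867ms=5b +530.973ms=1b
Σ=6b of 6 (113bpm 2/4) — PASS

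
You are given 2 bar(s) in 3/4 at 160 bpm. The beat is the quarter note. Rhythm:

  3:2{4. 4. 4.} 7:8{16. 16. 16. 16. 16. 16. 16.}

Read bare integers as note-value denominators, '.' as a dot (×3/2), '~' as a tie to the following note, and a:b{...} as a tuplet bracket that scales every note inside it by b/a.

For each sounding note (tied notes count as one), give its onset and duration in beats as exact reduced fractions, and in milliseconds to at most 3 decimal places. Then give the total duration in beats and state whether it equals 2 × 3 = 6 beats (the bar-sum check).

1) 0.0ms=0b +375.0ms=1b
2) 375.0ms=1b +375.0ms=1b
3) 750.0ms=2b +375.0ms=1b
4) 1125.0ms=3b +160.714ms=3/7b
5) 1285.714ms=24/7b +160.714ms=3/7b
6) 1446.429ms=27/7b +160.714ms=3/7b
7) 1607.143ms=30/7b +160.714ms=3/7b
8) 1767.857ms=33/7b +160.714ms=3/7b
9) 1928.571ms=36/7b +160.714ms=3/7b
10) 2089.286ms=39/7b +160.714ms=3/7b
Σ=6b of 6 (160bpm 3/4) — PASS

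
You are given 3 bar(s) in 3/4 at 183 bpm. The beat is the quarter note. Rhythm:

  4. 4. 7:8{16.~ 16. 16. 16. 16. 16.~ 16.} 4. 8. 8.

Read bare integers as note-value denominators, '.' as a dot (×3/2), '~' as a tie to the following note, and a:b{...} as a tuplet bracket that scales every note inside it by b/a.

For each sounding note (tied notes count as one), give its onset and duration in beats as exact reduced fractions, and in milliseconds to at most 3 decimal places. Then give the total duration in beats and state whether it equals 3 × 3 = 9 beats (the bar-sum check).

1) 0.0ms=0b +491.803ms=3/2b
2) 491.803ms=3/2b +491.803ms=3/2b
3) 983.607ms=3b +281.03ms=6/7b
4) 1264.637ms=27/7b +140.515ms=3/7b
5) 1405.152ms=30/7b +140.515ms=3/7b
6) 1545.667ms=33/7b +140.515ms=3/7b
7) 1686.183ms=36/7b +281.03ms=6/7b
8) 1967.213ms=6b +491.803ms=3/2b
9) 2459.016ms=15/2b +245.902ms=3/4b
10) 2704.918ms=33/4b +245.902ms=3/4b
Σ=9b of 9 (183bpm 3/4) — PASS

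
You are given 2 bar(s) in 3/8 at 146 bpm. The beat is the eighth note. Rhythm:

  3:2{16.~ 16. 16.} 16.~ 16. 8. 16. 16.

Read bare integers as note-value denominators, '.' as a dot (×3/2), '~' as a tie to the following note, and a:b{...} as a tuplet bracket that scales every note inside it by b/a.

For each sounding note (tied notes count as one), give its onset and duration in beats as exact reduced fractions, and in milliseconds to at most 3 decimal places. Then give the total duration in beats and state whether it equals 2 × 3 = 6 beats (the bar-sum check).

1) 0.0ms=0b +410.959ms=1b
2) 410.959ms=1b +205.479ms=1/2b
3) 616.438ms=3/2b +616.438ms=3/2b
4) 1232.877ms=3b +616.438ms=3/2b
5) 1849.315ms=9/2b +308.219ms=3/4b
6) 2157.534ms=21/4b +308.219ms=3/4b
Σ=6b of 6 (146bpm 3/8) — PASS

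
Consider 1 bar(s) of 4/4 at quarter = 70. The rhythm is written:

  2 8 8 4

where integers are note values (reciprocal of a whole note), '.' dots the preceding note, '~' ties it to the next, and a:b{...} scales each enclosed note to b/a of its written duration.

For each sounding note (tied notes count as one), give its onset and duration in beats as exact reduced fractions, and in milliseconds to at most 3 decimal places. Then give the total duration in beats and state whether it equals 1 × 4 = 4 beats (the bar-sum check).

1) 0.0ms=0b +1714.286ms=2b
2) 1714.286ms=2b +428.571ms=1/2b
3) 2142.857ms=5/2b +428.571ms=1/2b
4) 2571.429ms=3b +857.143ms=1b
Σ=4b of 4 (70bpm 4/4) — PASS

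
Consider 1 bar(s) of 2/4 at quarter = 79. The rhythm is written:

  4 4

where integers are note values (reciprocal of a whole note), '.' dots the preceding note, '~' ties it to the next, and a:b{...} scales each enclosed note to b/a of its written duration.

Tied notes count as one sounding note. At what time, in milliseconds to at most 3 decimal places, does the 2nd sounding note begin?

1. 0.0ms @ 0 + 759.494ms (1)
2. 759.494ms @ 1 + 759.494ms (1)

note 2 onset = 1b = 759.494ms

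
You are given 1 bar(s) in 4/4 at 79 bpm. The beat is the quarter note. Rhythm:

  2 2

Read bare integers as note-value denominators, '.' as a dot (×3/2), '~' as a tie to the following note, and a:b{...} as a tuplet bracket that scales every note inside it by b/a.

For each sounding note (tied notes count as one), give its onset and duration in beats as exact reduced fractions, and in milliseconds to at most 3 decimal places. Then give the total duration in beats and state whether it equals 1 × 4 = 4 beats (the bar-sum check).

1) 0.0ms=0b +1518.987ms=2b
2) 1518.987ms=2b +1518.987ms=2b
Σ=4b of 4 (79bpm 4/4) — PASS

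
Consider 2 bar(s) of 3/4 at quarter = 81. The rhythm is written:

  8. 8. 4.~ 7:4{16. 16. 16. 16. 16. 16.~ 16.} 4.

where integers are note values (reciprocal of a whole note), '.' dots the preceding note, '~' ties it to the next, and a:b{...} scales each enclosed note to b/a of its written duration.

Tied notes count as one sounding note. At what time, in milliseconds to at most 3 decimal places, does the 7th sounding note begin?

1. 0.0ms @ 0 + 555.556ms (3/4)
2. 555.556ms @ 3/4 + 555.556ms (3/4)
3. 1111.111ms @ 3/2 + 1269.841ms (12/7)
4. 2380.952ms @ 45/14 + 158.73ms (3/14)
5. 2539.683ms @ 24/7 + 158.73ms (3/14)
6. 2698.413ms @ 51/14 + 158.73ms (3/14)
7. 2857.143ms @ 27/7 + 158.73ms (3/14)
8. 3015.873ms @ 57/14 + 317.46ms (3/7)
9. 3333.333ms @ 9/2 + 1111.111ms (3/2)

note 7 onset = 27/7b = 2857.143ms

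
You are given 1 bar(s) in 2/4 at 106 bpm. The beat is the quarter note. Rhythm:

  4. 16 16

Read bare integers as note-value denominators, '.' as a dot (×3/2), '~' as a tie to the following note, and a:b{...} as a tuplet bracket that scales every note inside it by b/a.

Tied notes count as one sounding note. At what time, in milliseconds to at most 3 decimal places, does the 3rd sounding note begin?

1. 0.0ms @ 0 + 849.057ms (3/2)
2. 849.057ms @ 3/2 + 141.509ms (1/4)
3. 990.566ms @ 7/4 + 141.509ms (1/4)

note 3 onset = 7/4b = 990.566ms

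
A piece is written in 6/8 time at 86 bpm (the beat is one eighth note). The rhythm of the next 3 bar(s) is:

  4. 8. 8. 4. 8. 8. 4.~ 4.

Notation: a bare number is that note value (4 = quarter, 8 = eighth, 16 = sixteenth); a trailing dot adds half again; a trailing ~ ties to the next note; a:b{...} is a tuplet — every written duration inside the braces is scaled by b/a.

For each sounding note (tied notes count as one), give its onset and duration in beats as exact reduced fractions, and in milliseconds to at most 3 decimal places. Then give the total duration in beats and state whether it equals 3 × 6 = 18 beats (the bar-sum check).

1) 0.0ms=0b +2093.023ms=3b
2) 2093.023ms=3b +1046.512ms=3/2b
3) 3139.535ms=9/2b +1046.512ms=3/2b
4) 4186.047ms=6b +2093.023ms=3b
5) 6279.07ms=9b +1046.512ms=3/2b
6) 7325.581ms=21/2b +1046.512ms=3/2b
7) 8372.093ms=12b +4186.047ms=6b
Σ=18b of 18 (86bpm 6/8) — PASS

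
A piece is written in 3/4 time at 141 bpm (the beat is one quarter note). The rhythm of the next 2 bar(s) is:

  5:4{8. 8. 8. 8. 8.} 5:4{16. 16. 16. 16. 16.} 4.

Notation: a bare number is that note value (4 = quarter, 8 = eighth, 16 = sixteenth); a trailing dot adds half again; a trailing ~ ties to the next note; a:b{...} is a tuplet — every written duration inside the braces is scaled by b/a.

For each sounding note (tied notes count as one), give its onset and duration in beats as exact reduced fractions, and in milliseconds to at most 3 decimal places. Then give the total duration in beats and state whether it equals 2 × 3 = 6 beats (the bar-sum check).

1) 0.0ms=0b +255.319ms=3/5b
2) 255.319ms=3/5b +255.319ms=3/5b
3) 510.638ms=6/5b +255.319ms=3/5b
4) 765.957ms=9/5b +255.319ms=3/5b
5) 1021.277ms=12/5b +255.319ms=3/5b
6) 1276.596ms=3b +127.66ms=3/10b
7) 1404.255ms=33/10b +127.66ms=3/10b
8) 1531.915ms=18/5b +127.66ms=3/10b
9) 1659.574ms=39/10b +127.66ms=3/10b
10) 1787.234ms=21/5b +127.66ms=3/10b
11) 1914.894ms=9/2b +638.298ms=3/2b
Σ=6b of 6 (141bpm 3/4) — PASS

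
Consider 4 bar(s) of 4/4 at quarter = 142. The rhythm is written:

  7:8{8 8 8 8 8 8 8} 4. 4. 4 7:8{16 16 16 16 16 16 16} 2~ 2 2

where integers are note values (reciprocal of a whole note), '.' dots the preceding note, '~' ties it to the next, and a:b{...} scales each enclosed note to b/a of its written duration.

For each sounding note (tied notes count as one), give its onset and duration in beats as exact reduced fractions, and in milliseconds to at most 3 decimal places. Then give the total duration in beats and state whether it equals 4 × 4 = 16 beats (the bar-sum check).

1) 0.0ms=0b +241.449ms=4/7b
2) 241.449ms=4/7b +241.449ms=4/7b
3) 482.897ms=8/7b +241.449ms=4/7b
4) 724.346ms=12/7b +241.449ms=4/7b
5) 965.795ms=16/7b +241.449ms=4/7b
6) 1207.243ms=20/7b +241.449ms=4/7b
7) 1448.692ms=24/7b +241.449ms=4/7b
8) 1690.141ms=4b +633.803ms=3/2b
9) 2323.944ms=11/2b +633.803ms=3/2b
10) 2957.746ms=7b +422.535ms=1b
11) 3380.282ms=8b +120.724ms=2/7b
12) 3501.006ms=58/7b +120.724ms=2/7b
13) 3621.73ms=60/7b +120.724ms=2/7b
14) 3742.455ms=62/7b +120.724ms=2/7b
15) 3863.179ms=64/7b +120.724ms=2/7b
16) 3983.903ms=66/7b +120.724ms=2/7b
17) 4104.628ms=68/7b +120.724ms=2/7b
18) 4225.352ms=10b +1690.141ms=4b
19) 5915.493ms=14b +845.07ms=2b
Σ=16b of 16 (142bpm 4/4) — PASS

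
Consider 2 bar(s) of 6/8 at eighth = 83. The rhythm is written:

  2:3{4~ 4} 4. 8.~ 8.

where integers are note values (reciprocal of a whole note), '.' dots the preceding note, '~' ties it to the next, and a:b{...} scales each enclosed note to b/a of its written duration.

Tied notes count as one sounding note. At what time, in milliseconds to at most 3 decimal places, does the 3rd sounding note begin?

1. 0.0ms @ 0 + 4337.349ms (6)
2. 4337.349ms @ 6 + 2168.675ms (3)
3. 6506.024ms @ 9 + 2168.675ms (3)

note 3 onset = 9b = 6506.024ms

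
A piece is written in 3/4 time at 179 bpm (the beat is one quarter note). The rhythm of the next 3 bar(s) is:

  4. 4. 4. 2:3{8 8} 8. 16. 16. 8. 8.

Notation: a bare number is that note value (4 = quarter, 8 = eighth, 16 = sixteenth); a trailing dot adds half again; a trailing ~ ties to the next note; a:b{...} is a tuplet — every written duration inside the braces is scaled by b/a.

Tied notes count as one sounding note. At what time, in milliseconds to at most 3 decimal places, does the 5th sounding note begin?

1. 0.0ms @ 0 + 502.793ms (3/2)
2. 502.793ms @ 3/2 + 502.793ms (3/2)
3. 1005.587ms @ 3 + 502.793ms (3/2)
4. 1508.38ms @ 9/2 + 251.397ms (3/4)
5. 1759.777ms @ 21/4 + 251.397ms (3/4)
6. 2011.173ms @ 6 + 251.397ms (3/4)
7. 2262.57ms @ 27/4 + 125.698ms (3/8)
8. 2388.268ms @ 57/8 + 125.698ms (3/8)
9. 2513.966ms @ 15/2 + 251.397ms (3/4)
10. 2765.363ms @ 33/4 + 251.397ms (3/4)

note 5 onset = 21/4b = 1759.777ms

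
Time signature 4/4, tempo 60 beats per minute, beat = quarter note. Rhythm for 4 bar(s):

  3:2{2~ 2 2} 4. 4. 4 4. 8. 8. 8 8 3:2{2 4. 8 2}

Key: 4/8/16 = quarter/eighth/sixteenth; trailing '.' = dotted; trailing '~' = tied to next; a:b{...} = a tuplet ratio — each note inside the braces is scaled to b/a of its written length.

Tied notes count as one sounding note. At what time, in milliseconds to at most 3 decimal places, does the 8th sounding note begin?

1. 0.0ms @ 0 + 2666.667ms (8/3)
2. 2666.667ms @ 8/3 + 1333.333ms (4/3)
3. 4000.0ms @ 4 + 1500.0ms (3/2)
4. 5500.0ms @ 11/2 + 1500.0ms (3/2)
5. 7000.0ms @ 7 + 1000.0ms (1)
6. 8000.0ms @ 8 + 1500.0ms (3/2)
7. 9500.0ms @ 19/2 + 750.0ms (3/4)
8. 10250.0ms @ 41/4 + 750.0ms (3/4)
9. 11000.0ms @ 11 + 500.0ms (1/2)
10. 11500.0ms @ 23/2 + 500.0ms (1/2)
11. 12000.0ms @ 12 + 1333.333ms (4/3)
12. 13333.333ms @ 40/3 + 1000.0ms (1)
13. 14333.333ms @ 43/3 + 333.333ms (1/3)
14. 14666.667ms @ 44/3 + 1333.333ms (4/3)

note 8 onset = 41/4b = 10250.0ms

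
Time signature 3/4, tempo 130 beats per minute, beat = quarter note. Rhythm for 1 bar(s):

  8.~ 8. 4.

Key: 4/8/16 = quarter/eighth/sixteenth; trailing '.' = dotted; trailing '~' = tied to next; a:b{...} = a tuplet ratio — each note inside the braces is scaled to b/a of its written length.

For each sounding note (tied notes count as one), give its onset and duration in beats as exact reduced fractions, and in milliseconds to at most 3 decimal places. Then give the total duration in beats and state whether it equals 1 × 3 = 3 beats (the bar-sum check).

1) 0.0ms=0b +692.308ms=3/2b
2) 692.308ms=3/2b +692.308ms=3/2b
Σ=3b of 3 (130bpm 3/4) — PASS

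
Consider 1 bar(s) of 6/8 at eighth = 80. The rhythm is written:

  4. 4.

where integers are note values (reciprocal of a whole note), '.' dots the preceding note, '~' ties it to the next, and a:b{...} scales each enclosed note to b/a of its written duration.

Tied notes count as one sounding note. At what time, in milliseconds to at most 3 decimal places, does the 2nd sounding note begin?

1. 0.0ms @ 0 + 2250.0ms (3)
2. 2250.0ms @ 3 + 2250.0ms (3)

note 2 onset = 3b = 2250.0ms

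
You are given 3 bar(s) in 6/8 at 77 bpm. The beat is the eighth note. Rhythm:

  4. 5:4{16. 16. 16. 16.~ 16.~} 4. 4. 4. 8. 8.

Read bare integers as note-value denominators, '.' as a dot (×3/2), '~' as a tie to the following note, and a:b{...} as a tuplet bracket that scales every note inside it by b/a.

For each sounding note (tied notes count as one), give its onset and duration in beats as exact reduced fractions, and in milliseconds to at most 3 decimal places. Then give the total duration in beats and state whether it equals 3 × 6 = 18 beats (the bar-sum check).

1) 0.0ms=0b +2337.662ms=3b
2) 2337.662ms=3b +467.532ms=3/5b
3) 2805.195ms=18/5b +467.532ms=3/5b
4) 3272.727ms=21/5b +467.532ms=3/5b
5) 3740.26ms=24/5b +3272.727ms=21/5b
6) 7012.987ms=9b +2337.662ms=3b
7) 9350.649ms=12b +2337.662ms=3b
8) 11688.312ms=15b +1168.831ms=3/2b
9) 12857.143ms=33/2b +1168.831ms=3/2b
Σ=18b of 18 (77bpm 6/8) — PASS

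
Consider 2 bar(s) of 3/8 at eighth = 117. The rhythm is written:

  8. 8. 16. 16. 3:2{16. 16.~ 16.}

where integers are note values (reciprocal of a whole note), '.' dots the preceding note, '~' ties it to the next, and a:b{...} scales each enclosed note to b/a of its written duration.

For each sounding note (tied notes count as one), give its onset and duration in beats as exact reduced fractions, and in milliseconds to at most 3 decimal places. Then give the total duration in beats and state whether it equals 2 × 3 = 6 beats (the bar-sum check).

1) 0.0ms=0b +769.231ms=3/2b
2) 769.231ms=3/2b +769.231ms=3/2b
3) 1538.462ms=3b +384.615ms=3/4b
4) 1923.077ms=15/4b +384.615ms=3/4b
5) 2307.692ms=9/2b +256.41ms=1/2b
6) 2564.103ms=5b +512.821ms=1b
Σ=6b of 6 (117bpm 3/8) — PASS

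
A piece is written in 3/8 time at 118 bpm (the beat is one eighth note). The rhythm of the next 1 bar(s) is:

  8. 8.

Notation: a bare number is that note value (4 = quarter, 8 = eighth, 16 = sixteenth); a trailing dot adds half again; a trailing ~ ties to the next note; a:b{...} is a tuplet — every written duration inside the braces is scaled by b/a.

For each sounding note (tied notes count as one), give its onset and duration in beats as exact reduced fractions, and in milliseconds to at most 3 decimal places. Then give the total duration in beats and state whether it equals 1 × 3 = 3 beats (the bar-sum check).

1) 0.0ms=0b +762.712ms=3/2b
2) 762.712ms=3/2b +762.712ms=3/2b
Σ=3b of 3 (118bpm 3/8) — PASS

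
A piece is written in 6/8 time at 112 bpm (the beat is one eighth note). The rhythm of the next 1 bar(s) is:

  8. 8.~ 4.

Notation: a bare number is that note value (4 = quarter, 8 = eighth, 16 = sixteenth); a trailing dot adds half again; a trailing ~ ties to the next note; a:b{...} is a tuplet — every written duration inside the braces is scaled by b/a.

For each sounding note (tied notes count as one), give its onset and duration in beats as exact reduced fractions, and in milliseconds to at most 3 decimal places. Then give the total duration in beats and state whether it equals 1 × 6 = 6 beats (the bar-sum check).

1) 0.0ms=0b +803.571ms=3/2b
2) 803.571ms=3/2b +2410.714ms=9/2b
Σ=6b of 6 (112bpm 6/8) — PASS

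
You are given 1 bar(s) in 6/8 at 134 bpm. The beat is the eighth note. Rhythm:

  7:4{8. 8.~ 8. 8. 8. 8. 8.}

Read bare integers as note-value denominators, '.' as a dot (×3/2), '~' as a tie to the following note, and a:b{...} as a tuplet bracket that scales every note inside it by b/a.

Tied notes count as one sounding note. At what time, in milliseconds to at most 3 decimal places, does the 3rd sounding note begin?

1. 0.0ms @ 0 + 383.795ms (6/7)
2. 383.795ms @ 6/7 + 767.591ms (12/7)
3. 1151.386ms @ 18/7 + 383.795ms (6/7)
4. 1535.181ms @ 24/7 + 383.795ms (6/7)
5. 1918.977ms @ 30/7 + 383.795ms (6/7)
6. 2302.772ms @ 36/7 + 383.795ms (6/7)

note 3 onset = 18/7b = 1151.386ms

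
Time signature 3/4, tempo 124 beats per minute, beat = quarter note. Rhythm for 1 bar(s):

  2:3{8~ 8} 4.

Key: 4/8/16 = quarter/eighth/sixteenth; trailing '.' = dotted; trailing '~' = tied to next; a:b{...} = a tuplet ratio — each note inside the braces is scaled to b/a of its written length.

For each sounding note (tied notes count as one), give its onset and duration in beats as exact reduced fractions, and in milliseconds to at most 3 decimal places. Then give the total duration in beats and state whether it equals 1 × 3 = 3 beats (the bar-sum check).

1) 0.0ms=0b +725.806ms=3/2b
2) 725.806ms=3/2b +725.806ms=3/2b
Σ=3b of 3 (124bpm 3/4) — PASS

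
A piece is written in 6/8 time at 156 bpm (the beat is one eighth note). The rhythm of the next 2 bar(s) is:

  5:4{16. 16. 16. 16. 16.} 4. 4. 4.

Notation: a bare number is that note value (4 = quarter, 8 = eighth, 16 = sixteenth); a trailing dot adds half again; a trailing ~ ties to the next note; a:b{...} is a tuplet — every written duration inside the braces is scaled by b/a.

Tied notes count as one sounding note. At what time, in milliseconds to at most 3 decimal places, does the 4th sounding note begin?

note 4 onset = 9/5b = 692.308ms

1. 0.0ms @ 0 + 230.769ms (3/5)
2. 230.769ms @ 3/5 + 230.769ms (3/5)
3. 461.538ms @ 6/5 + 230.769ms (3/5)
4. 692.308ms @ 9/5 + 230.769ms (3/5)
5. 923.077ms @ 12/5 + 230.769ms (3/5)
6. 1153.846ms @ 3 + 1153.846ms (3)
7. 2307.692ms @ 6 + 1153.846ms (3)
8. 3461.538ms @ 9 + 1153.846ms (3)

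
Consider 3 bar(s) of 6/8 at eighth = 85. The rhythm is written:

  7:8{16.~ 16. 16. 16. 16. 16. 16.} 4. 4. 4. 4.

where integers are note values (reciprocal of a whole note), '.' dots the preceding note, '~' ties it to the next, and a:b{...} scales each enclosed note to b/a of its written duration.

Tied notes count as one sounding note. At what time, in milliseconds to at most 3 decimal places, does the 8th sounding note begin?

1. 0.0ms @ 0 + 1210.084ms (12/7)
2. 1210.084ms @ 12/7 + 605.042ms (6/7)
3. 1815.126ms @ 18/7 + 605.042ms (6/7)
4. 2420.168ms @ 24/7 + 605.042ms (6/7)
5. 3025.21ms @ 30/7 + 605.042ms (6/7)
6. 3630.252ms @ 36/7 + 605.042ms (6/7)
7. 4235.294ms @ 6 + 2117.647ms (3)
8. 6352.941ms @ 9 + 2117.647ms (3)
9. 8470.588ms @ 12 + 2117.647ms (3)
10. 10588.235ms @ 15 + 2117.647ms (3)

note 8 onset = 9b = 6352.941ms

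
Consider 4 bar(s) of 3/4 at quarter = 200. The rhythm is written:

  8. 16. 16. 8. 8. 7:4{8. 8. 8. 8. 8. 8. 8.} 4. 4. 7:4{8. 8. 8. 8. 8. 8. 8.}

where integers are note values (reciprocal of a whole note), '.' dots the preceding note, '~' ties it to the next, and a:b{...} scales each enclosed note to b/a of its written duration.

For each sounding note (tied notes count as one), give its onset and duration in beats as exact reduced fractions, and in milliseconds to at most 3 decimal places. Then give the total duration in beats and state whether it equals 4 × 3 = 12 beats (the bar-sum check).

1) 0.0ms=0b +225.0ms=3/4b
2) 225.0ms=3/4b +112.5ms=3/8b
3) 337.5ms=9/8b +112.5ms=3/8b
4) 450.0ms=3/2b +225.0ms=3/4b
5) 675.0ms=9/4b +225.0ms=3/4b
6) 900.0ms=3b +128.571ms=3/7b
7) 1028.571ms=24/7b +128.571ms=3/7b
8) 1157.143ms=27/7b +128.571ms=3/7b
9) 1285.714ms=30/7b +128.571ms=3/7b
10) 1414.286ms=33/7b +128.571ms=3/7b
11) 1542.857ms=36/7b +128.571ms=3/7b
12) 1671.429ms=39/7b +128.571ms=3/7b
13) 1800.0ms=6b +450.0ms=3/2b
14) 2250.0ms=15/2b +450.0ms=3/2b
15) 2700.0ms=9b +128.571ms=3/7b
16) 2828.571ms=66/7b +128.571ms=3/7b
17) 2957.143ms=69/7b +128.571ms=3/7b
18) 3085.714ms=72/7b +128.571ms=3/7b
19) 3214.286ms=75/7b +128.571ms=3/7b
20) 3342.857ms=78/7b +128.571ms=3/7b
21) 3471.429ms=81/7b +128.571ms=3/7b
Σ=12b of 12 (200bpm 3/4) — PASS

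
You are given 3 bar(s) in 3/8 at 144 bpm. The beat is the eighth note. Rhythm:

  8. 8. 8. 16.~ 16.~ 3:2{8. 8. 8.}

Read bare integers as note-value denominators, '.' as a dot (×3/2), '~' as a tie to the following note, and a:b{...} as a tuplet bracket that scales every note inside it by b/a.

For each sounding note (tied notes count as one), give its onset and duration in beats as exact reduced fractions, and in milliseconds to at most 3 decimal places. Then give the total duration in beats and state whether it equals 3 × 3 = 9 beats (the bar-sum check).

1) 0.0ms=0b +625.0ms=3/2b
2) 625.0ms=3/2b +625.0ms=3/2b
3) 1250.0ms=3b +625.0ms=3/2b
4) 1875.0ms=9/2b +1041.667ms=5/2b
5) 2916.667ms=7b +416.667ms=1b
6) 3333.333ms=8b +416.667ms=1b
Σ=9b of 9 (144bpm 3/8) — PASS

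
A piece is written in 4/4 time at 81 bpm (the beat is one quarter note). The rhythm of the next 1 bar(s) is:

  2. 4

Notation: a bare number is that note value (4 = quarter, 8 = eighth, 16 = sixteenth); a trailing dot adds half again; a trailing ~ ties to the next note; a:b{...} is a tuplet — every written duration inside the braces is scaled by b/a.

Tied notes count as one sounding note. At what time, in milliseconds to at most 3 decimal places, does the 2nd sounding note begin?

1. 0.0ms @ 0 + 2222.222ms (3)
2. 2222.222ms @ 3 + 740.741ms (1)

note 2 onset = 3b = 2222.222ms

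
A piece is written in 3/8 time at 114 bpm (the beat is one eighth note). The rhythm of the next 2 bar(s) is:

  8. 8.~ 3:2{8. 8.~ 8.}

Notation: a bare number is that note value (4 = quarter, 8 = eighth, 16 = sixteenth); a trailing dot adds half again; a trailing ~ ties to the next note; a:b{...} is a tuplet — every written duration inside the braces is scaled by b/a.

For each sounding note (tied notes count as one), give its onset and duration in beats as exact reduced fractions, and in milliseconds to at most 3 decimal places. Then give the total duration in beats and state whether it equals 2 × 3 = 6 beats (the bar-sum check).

1) 0.0ms=0b +789.474ms=3/2b
2) 789.474ms=3/2b +1315.789ms=5/2b
3) 2105.263ms=4b +1052.632ms=2b
Σ=6b of 6 (114bpm 3/8) — PASS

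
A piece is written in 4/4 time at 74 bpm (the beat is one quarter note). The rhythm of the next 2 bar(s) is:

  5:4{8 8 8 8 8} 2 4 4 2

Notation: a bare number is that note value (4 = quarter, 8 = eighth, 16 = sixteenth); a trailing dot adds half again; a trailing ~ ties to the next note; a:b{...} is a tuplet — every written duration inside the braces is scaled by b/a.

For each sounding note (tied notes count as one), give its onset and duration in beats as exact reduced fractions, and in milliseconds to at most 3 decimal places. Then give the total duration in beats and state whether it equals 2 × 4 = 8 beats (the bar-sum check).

1) 0.0ms=0b +324.324ms=2/5b
2) 324.324ms=2/5b +324.324ms=2/5b
3) 648.649ms=4/5b +324.324ms=2/5b
4) 972.973ms=6/5b +324.324ms=2/5b
5) 1297.297ms=8/5b +324.324ms=2/5b
6) 1621.622ms=2b +1621.622ms=2b
7) 3243.243ms=4b +810.811ms=1b
8) 4054.054ms=5b +810.811ms=1b
9) 4864.865ms=6b +1621.622ms=2b
Σ=8b of 8 (74bpm 4/4) — PASS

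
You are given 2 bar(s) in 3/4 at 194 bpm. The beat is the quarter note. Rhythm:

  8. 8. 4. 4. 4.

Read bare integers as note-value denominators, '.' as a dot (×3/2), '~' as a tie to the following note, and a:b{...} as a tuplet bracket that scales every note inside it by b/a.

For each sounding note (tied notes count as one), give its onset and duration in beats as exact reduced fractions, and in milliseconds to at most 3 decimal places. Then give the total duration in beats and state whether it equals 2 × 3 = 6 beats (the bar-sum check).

1) 0.0ms=0b +231.959ms=3/4b
2) 231.959ms=3/4b +231.959ms=3/4b
3) 463.918ms=3/2b +463.918ms=3/2b
4) 927.835ms=3b +463.918ms=3/2b
5) 1391.753ms=9/2b +463.918ms=3/2b
Σ=6b of 6 (194bpm 3/4) — PASS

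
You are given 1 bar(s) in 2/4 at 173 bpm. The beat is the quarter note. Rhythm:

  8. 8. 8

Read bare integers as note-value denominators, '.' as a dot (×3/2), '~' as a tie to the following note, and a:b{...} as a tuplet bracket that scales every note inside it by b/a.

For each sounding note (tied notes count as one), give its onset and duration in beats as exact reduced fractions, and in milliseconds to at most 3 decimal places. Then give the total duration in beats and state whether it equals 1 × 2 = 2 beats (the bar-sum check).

1) 0.0ms=0b +260.116ms=3/4b
2) 260.116ms=3/4b +260.116ms=3/4b
3) 520.231ms=3/2b +173.41ms=1/2b
Σ=2b of 2 (173bpm 2/4) — PASS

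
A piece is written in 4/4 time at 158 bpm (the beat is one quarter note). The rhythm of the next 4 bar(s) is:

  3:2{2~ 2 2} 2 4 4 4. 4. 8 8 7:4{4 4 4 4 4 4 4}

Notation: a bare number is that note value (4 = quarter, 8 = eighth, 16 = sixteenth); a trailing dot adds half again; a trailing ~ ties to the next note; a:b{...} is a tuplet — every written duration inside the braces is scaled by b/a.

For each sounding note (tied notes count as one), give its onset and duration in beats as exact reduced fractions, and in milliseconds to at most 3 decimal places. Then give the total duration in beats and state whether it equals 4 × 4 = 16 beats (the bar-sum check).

1) 0.0ms=0b +1012.658ms=8/3b
2) 1012.658ms=8/3b +506.329ms=4/3b
3) 1518.987ms=4b +759.494ms=2b
4) 2278.481ms=6b +379.747ms=1b
5) 2658.228ms=7b +379.747ms=1b
6) 3037.975ms=8b +569.62ms=3/2b
7) 3607.595ms=19/2b +569.62ms=3/2b
8) 4177.215ms=11b +189.873ms=1/2b
9) 4367.089ms=23/2b +189.873ms=1/2b
10) 4556.962ms=12b +216.998ms=4/7b
11) 4773.96ms=88/7b +216.998ms=4/7b
12) 4990.958ms=92/7b +216.998ms=4/7b
13) 5207.957ms=96/7b +216.998ms=4/7b
14) 5424.955ms=100/7b +216.998ms=4/7b
15) 5641.953ms=104/7b +216.998ms=4/7b
16) 5858.951ms=108/7b +216.998ms=4/7b
Σ=16b of 16 (158bpm 4/4) — PASS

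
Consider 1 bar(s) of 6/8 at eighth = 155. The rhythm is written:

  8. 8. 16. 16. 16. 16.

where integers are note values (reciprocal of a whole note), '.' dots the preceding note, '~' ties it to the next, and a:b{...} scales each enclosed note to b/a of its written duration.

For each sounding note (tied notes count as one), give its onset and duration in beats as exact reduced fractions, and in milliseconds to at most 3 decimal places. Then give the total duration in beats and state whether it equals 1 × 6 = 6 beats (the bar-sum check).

1) 0.0ms=0b +580.645ms=3/2b
2) 580.645ms=3/2b +580.645ms=3/2b
3) 1161.29ms=3b +290.323ms=3/4b
4) 1451.613ms=15/4b +290.323ms=3/4b
5) 1741.935ms=9/2b +290.323ms=3/4b
6) 2032.258ms=21/4b +290.323ms=3/4b
Σ=6b of 6 (155bpm 6/8) — PASS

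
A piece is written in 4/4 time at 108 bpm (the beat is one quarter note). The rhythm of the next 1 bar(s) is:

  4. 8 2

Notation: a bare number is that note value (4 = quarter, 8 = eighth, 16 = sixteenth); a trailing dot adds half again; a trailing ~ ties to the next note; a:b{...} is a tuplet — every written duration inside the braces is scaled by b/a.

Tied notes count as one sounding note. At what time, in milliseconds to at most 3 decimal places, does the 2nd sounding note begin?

1. 0.0ms @ 0 + 833.333ms (3/2)
2. 833.333ms @ 3/2 + 277.778ms (1/2)
3. 1111.111ms @ 2 + 1111.111ms (2)

note 2 onset = 3/2b = 833.333ms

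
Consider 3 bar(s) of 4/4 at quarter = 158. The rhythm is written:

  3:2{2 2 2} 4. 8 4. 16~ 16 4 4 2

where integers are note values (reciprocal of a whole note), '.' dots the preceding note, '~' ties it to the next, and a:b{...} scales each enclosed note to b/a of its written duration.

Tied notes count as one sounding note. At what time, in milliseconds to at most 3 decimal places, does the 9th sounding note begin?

1. 0.0ms @ 0 + 506.329ms (4/3)
2. 506.329ms @ 4/3 + 506.329ms (4/3)
3. 1012.658ms @ 8/3 + 506.329ms (4/3)
4. 1518.987ms @ 4 + 569.62ms (3/2)
5. 2088.608ms @ 11/2 + 189.873ms (1/2)
6. 2278.481ms @ 6 + 569.62ms (3/2)
7. 2848.101ms @ 15/2 + 189.873ms (1/2)
8. 3037.975ms @ 8 + 379.747ms (1)
9. 3417.722ms @ 9 + 379.747ms (1)
10. 3797.468ms @ 10 + 759.494ms (2)

note 9 onset = 9b = 3417.722ms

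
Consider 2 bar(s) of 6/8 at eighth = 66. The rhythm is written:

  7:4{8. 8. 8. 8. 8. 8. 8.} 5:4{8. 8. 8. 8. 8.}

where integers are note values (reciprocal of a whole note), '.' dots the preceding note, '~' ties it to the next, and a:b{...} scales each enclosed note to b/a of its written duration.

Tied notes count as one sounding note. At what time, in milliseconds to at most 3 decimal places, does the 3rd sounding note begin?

1. 0.0ms @ 0 + 779.221ms (6/7)
2. 779.221ms @ 6/7 + 779.221ms (6/7)
3. 1558.442ms @ 12/7 + 779.221ms (6/7)
4. 2337.662ms @ 18/7 + 779.221ms (6/7)
5. 3116.883ms @ 24/7 + 779.221ms (6/7)
6. 3896.104ms @ 30/7 + 779.221ms (6/7)
7. 4675.325ms @ 36/7 + 779.221ms (6/7)
8. 5454.545ms @ 6 + 1090.909ms (6/5)
9. 6545.455ms @ 36/5 + 1090.909ms (6/5)
10. 7636.364ms @ 42/5 + 1090.909ms (6/5)
11. 8727.273ms @ 48/5 + 1090.909ms (6/5)
12. 9818.182ms @ 54/5 + 1090.909ms (6/5)

note 3 onset = 12/7b = 1558.442ms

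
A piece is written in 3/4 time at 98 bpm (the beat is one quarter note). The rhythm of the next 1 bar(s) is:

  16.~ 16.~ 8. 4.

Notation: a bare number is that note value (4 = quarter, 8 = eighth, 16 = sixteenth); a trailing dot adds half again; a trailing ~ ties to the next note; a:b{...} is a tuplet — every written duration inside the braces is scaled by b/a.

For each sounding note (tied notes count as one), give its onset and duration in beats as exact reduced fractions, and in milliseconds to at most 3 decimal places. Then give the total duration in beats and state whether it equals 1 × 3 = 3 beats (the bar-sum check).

1) 0.0ms=0b +918.367ms=3/2b
2) 918.367ms=3/2b +918.367ms=3/2b
Σ=3b of 3 (98bpm 3/4) — PASS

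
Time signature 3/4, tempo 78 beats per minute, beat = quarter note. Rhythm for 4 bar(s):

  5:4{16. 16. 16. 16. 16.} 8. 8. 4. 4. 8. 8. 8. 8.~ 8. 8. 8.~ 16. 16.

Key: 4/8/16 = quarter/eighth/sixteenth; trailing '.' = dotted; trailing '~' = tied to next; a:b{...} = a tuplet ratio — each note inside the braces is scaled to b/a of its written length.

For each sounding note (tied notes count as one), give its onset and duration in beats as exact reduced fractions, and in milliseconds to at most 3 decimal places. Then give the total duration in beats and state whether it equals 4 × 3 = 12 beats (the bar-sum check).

1) 0.0ms=0b +230.769ms=3/10b
2) 230.769ms=3/10b +230.769ms=3/10b
3) 461.538ms=3/5b +230.769ms=3/10b
4) 692.308ms=9/10b +230.769ms=3/10b
5) 923.077ms=6/5b +230.769ms=3/10b
6) 1153.846ms=3/2b +576.923ms=3/4b
7) 1730.769ms=9/4b +576.923ms=3/4b
8) 2307.692ms=3b +1153.846ms=3/2b
9) 3461.538ms=9/2b +1153.846ms=3/2b
10) 4615.385ms=6b +576.923ms=3/4b
11) 5192.308ms=27/4b +576.923ms=3/4b
12) 5769.231ms=15/2b +576.923ms=3/4b
13) 6346.154ms=33/4b +1153.846ms=3/2b
14) 7500.0ms=39/4b +576.923ms=3/4b
15) 8076.923ms=21/2b +865.385ms=9/8b
16) 8942.308ms=93/8b +288.462ms=3/8b
Σ=12b of 12 (78bpm 3/4) — PASS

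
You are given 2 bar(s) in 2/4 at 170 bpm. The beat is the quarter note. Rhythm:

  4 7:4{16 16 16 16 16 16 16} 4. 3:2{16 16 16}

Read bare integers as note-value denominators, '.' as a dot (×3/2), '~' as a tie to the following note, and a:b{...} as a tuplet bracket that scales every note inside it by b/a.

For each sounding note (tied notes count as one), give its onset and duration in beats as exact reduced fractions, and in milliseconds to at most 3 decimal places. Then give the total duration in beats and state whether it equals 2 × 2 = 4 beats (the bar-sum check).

1) 0.0ms=0b +352.941ms=1b
2) 352.941ms=1b +50.42ms=1/7b
3) 403.361ms=8/7b +50.42ms=1/7b
4) 453.782ms=9/7b +50.42ms=1/7b
5) 504.202ms=10/7b +50.42ms=1/7b
6) 554.622ms=11/7b +50.42ms=1/7b
7) 605.042ms=12/7b +50.42ms=1/7b
8) 655.462ms=13/7b +50.42ms=1/7b
9) 705.882ms=2b +529.412ms=3/2b
10) 1235.294ms=7/2b +58.824ms=1/6b
11) 1294.118ms=11/3b +58.824ms=1/6b
12) 1352.941ms=23/6b +58.824ms=1/6b
Σ=4b of 4 (170bpm 2/4) — PASS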